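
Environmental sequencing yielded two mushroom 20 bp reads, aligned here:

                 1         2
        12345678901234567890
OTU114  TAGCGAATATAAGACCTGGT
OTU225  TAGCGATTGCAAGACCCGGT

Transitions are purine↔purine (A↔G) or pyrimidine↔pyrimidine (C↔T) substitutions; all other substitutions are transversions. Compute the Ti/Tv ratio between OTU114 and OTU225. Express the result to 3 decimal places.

3.000

The sequences differ at positions 7 (A/T, transversion), 9 (A/G, transition), 10 (T/C, transition), 17 (T/C, transition).
Of the 4 differences, 3 transitions and 1 transversion, so Ti/Tv = 3/1 = 3.000.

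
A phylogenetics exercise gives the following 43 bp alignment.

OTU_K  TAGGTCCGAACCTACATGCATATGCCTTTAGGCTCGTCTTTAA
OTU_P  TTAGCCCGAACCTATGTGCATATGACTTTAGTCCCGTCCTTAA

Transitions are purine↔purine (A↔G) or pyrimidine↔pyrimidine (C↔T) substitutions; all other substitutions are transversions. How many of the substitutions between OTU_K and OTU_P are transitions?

6

Differing sites — 2:A/T (Tv); 3:G/A (Ti); 5:T/C (Ti); 15:C/T (Ti); 16:A/G (Ti); 25:C/A (Tv); 32:G/T (Tv); 34:T/C (Ti); 39:T/C (Ti).
Of the 9 differences, 6 transitions and 3 transversions, so the answer is 6.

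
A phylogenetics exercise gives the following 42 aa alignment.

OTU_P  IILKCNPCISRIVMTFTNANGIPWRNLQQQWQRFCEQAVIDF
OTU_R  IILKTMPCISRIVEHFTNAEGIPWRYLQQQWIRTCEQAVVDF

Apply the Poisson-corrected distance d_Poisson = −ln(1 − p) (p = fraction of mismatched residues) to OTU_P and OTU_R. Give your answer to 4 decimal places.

0.2412

The sequences differ at positions 5 (C/T), 6 (N/M), 14 (M/E), 15 (T/H), 20 (N/E), 26 (N/Y), 32 (Q/I), 34 (F/T), 40 (I/V).
p = 9/42 = 0.214286.
d = −ln(1 − 0.214286) = −ln(0.785714) = 0.2412.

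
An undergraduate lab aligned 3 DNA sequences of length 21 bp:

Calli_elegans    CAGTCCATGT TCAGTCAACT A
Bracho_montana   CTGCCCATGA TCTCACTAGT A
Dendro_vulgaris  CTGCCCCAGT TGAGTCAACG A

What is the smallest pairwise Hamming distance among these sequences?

6

Pairwise Hamming distances:
  Calli_elegans vs Bracho_montana: 8
  Calli_elegans vs Dendro_vulgaris: 6
  Bracho_montana vs Dendro_vulgaris: 10
The smallest is 6, between Calli_elegans and Dendro_vulgaris.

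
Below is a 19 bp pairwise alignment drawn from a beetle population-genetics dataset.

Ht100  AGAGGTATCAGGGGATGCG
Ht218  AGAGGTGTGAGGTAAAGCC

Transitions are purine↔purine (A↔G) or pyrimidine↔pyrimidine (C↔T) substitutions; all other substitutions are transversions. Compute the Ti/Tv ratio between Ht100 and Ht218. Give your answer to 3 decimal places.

0.500

Differing sites — 7:A/G (Ti); 9:C/G (Tv); 13:G/T (Tv); 14:G/A (Ti); 16:T/A (Tv); 19:G/C (Tv).
Of the 6 differences, 2 transitions and 4 transversions, so Ti/Tv = 2/4 = 0.500.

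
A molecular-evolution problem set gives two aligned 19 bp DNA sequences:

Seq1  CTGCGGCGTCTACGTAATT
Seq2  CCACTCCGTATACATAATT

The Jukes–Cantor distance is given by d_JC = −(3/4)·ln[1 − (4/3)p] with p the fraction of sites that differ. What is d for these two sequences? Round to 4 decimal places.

0.4099

Differing sites — 2:T/C; 3:G/A; 5:G/T; 6:G/C; 10:C/A; 14:G/A.
p = 6/19 = 0.315789.
d = −0.75 · ln(1 − (4/3)·0.315789) = −0.75 · ln(0.578948) = −0.75 · (-0.546543) = 0.4099.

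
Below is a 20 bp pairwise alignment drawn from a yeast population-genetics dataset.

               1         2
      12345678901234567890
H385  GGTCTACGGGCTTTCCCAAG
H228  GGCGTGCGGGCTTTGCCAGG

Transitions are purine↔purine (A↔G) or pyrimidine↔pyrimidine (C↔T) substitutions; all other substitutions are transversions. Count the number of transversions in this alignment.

2

Mismatches occur at site 3 (T↔C, transition), site 4 (C↔G, transversion), site 6 (A↔G, transition), site 15 (C↔G, transversion), site 19 (A↔G, transition).
Of the 5 differences, 3 transitions and 2 transversions, so the answer is 2.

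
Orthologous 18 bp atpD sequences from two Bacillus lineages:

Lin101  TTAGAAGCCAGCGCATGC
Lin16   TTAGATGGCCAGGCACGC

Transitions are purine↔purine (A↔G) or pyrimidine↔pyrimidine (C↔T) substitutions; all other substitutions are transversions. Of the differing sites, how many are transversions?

Differing sites — 6:A/T (Tv); 8:C/G (Tv); 10:A/C (Tv); 11:G/A (Ti); 12:C/G (Tv); 16:T/C (Ti).
Of the 6 differences, 2 transitions and 4 transversions, so the answer is 4.

4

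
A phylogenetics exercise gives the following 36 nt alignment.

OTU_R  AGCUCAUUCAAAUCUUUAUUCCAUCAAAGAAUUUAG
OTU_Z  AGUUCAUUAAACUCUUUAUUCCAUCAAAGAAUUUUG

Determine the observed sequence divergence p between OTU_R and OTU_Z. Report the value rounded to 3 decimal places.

Differing sites — 3:C/U; 9:C/A; 12:A/C; 35:A/U.
There are 4 differences over 36 sites, so p = 4/36 = 0.111.

0.111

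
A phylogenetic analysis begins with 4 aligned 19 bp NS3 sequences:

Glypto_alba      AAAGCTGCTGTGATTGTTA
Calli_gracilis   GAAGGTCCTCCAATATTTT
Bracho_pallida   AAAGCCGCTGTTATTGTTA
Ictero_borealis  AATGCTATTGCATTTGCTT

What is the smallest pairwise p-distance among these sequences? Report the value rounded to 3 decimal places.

0.105

Pairwise Hamming distances:
  Glypto_alba vs Calli_gracilis: 9
  Glypto_alba vs Bracho_pallida: 2
  Glypto_alba vs Ictero_borealis: 8
  Calli_gracilis vs Bracho_pallida: 10
  Calli_gracilis vs Ictero_borealis: 10
  Bracho_pallida vs Ictero_borealis: 9
The smallest is 2 mismatches, between Glypto_alba and Bracho_pallida; p = 2/19 = 0.105.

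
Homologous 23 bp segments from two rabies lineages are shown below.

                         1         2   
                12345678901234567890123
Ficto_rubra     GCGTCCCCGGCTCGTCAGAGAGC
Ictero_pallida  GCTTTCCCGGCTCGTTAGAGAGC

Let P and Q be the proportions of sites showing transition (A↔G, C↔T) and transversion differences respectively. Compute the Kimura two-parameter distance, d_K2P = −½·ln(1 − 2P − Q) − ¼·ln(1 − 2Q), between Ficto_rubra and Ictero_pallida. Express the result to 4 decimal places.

0.1453

Mismatches occur at site 3 (G↔T, transversion), site 5 (C↔T, transition), site 16 (C↔T, transition).
Of the 3 differences, 2 transitions and 1 transversion over 23 sites: P = 2/23 = 0.086957, Q = 1/23 = 0.043478.
d = −0.5·ln(0.782608) − 0.25·ln(0.913044) = −0.5·(-0.245123) − 0.25·(-0.090971) = 0.1453.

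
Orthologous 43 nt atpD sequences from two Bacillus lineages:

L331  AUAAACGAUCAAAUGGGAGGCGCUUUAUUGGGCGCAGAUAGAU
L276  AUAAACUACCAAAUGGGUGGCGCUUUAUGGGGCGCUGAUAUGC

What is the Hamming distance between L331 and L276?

Mismatches occur at site 7 (G↔U), site 9 (U↔C), site 18 (A↔U), site 29 (U↔G), site 36 (A↔U), site 41 (G↔U), site 42 (A↔G), site 43 (U↔C).
That gives 8 mismatches out of 43 aligned sites, so the Hamming distance is 8.

8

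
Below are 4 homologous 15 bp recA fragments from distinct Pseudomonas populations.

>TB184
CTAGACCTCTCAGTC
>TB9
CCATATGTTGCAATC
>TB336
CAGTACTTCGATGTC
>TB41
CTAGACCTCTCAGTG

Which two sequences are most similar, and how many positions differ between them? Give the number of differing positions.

1

Pairwise Hamming distances:
  TB184 vs TB9: 7
  TB184 vs TB336: 7
  TB184 vs TB41: 1
  TB9 vs TB336: 8
  TB9 vs TB41: 8
  TB336 vs TB41: 8
The smallest is 1, between TB184 and TB41.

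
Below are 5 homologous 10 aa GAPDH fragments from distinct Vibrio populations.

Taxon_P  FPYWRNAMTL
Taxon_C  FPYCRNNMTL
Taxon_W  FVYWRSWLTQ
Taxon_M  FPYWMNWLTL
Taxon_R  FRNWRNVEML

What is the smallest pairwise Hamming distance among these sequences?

2

Pairwise Hamming distances:
  Taxon_P vs Taxon_C: 2
  Taxon_P vs Taxon_W: 5
  Taxon_P vs Taxon_M: 3
  Taxon_P vs Taxon_R: 5
  Taxon_C vs Taxon_W: 6
  Taxon_C vs Taxon_M: 4
  Taxon_C vs Taxon_R: 6
  Taxon_W vs Taxon_M: 4
  Taxon_W vs Taxon_R: 7
  Taxon_M vs Taxon_R: 6
The smallest is 2, between Taxon_P and Taxon_C.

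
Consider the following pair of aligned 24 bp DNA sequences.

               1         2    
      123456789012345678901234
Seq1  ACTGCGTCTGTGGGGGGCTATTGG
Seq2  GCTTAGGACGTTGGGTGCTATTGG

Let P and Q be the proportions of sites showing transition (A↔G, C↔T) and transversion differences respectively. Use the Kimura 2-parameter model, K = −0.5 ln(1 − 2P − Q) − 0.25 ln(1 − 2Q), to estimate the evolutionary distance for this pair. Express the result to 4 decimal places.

Mismatches occur at site 1 (A↔G, transition), site 4 (G↔T, transversion), site 5 (C↔A, transversion), site 7 (T↔G, transversion), site 8 (C↔A, transversion), site 9 (T↔C, transition), site 12 (G↔T, transversion), site 16 (G↔T, transversion).
Of the 8 differences, 2 transitions and 6 transversions over 24 sites: P = 2/24 = 0.083333, Q = 6/24 = 0.250000.
d = −0.5·ln(0.583334) − 0.25·ln(0.500000) = −0.5·(-0.538995) − 0.25·(-0.693147) = 0.4428.

0.4428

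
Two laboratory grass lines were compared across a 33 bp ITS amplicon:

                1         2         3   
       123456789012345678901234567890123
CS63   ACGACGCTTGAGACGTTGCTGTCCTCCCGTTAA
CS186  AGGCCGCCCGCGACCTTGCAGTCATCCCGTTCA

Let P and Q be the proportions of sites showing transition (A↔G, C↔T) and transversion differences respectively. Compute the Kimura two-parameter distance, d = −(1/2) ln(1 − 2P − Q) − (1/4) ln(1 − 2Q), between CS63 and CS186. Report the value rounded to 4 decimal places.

0.3407

Differing sites — 2:C/G (Tv); 4:A/C (Tv); 8:T/C (Ti); 9:T/C (Ti); 11:A/C (Tv); 15:G/C (Tv); 20:T/A (Tv); 24:C/A (Tv); 32:A/C (Tv).
Of the 9 differences, 2 transitions and 7 transversions over 33 sites: P = 2/33 = 0.060606, Q = 7/33 = 0.212121.
d = −0.5·ln(0.666667) − 0.25·ln(0.575758) = −0.5·(-0.405465) − 0.25·(-0.552068) = 0.3407.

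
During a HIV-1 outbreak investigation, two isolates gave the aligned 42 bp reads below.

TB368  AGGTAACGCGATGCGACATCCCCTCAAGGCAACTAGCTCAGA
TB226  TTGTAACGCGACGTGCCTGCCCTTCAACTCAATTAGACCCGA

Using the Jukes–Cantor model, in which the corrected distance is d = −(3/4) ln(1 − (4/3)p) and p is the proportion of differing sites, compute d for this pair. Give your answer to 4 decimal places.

The sequences differ at positions 1 (A/T), 2 (G/T), 12 (T/C), 14 (C/T), 16 (A/C), 18 (A/T), 19 (T/G), 23 (C/T), 28 (G/C), 29 (G/T), 33 (C/T), 37 (C/A), 38 (T/C), 40 (A/C).
p = 14/42 = 0.333333.
d = −0.75 · ln(1 − (4/3)·0.333333) = −0.75 · ln(0.555556) = −0.75 · (-0.587786) = 0.4408.

0.4408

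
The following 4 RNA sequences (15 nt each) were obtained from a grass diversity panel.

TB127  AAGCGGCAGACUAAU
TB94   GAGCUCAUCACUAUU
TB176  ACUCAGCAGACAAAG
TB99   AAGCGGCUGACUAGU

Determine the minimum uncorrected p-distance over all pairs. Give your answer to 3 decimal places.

0.133

Pairwise Hamming distances:
  TB127 vs TB94: 7
  TB127 vs TB176: 5
  TB127 vs TB99: 2
  TB94 vs TB176: 11
  TB94 vs TB99: 6
  TB176 vs TB99: 7
The smallest is 2 mismatches, between TB127 and TB99; p = 2/15 = 0.133.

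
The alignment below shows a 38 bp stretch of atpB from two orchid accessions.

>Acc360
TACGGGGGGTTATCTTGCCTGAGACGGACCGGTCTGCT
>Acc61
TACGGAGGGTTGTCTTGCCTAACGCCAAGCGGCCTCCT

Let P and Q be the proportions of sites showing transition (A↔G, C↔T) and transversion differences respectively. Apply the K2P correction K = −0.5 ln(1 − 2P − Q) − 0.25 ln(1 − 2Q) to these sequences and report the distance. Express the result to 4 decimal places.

Differing sites — 6:G/A (Ti); 12:A/G (Ti); 21:G/A (Ti); 23:G/C (Tv); 24:A/G (Ti); 26:G/C (Tv); 27:G/A (Ti); 29:C/G (Tv); 33:T/C (Ti); 36:G/C (Tv).
Of the 10 differences, 6 transitions and 4 transversions over 38 sites: P = 6/38 = 0.157895, Q = 4/38 = 0.105263.
d = −0.5·ln(0.578947) − 0.25·ln(0.789474) = −0.5·(-0.546544) − 0.25·(-0.236388) = 0.3324.

0.3324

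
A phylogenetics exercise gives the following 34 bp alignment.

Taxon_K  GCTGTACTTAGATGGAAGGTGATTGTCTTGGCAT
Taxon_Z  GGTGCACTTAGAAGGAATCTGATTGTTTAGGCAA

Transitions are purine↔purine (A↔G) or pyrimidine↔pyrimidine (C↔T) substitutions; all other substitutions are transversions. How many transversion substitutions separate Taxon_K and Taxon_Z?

6

The sequences differ at positions 2 (C/G, transversion), 5 (T/C, transition), 13 (T/A, transversion), 18 (G/T, transversion), 19 (G/C, transversion), 27 (C/T, transition), 29 (T/A, transversion), 34 (T/A, transversion).
Of the 8 differences, 2 transitions and 6 transversions, so the answer is 6.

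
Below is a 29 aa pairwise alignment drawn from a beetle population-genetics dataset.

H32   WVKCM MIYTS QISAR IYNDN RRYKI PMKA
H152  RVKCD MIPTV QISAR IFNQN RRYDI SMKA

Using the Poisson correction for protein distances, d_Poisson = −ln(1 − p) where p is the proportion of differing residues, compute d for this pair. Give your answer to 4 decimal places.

0.3228

The sequences differ at positions 1 (W/R), 5 (M/D), 8 (Y/P), 10 (S/V), 17 (Y/F), 19 (D/Q), 24 (K/D), 26 (P/S).
p = 8/29 = 0.275862.
d = −ln(1 − 0.275862) = −ln(0.724138) = 0.3228.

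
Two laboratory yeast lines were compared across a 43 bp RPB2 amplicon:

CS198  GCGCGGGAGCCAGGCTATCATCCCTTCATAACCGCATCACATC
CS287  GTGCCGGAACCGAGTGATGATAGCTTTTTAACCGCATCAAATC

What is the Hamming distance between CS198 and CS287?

Differing sites — 2:C/T; 5:G/C; 9:G/A; 12:A/G; 13:G/A; 15:C/T; 16:T/G; 19:C/G; 22:C/A; 23:C/G; 27:C/T; 28:A/T; 40:C/A.
That gives 13 mismatches out of 43 aligned sites, so the Hamming distance is 13.

13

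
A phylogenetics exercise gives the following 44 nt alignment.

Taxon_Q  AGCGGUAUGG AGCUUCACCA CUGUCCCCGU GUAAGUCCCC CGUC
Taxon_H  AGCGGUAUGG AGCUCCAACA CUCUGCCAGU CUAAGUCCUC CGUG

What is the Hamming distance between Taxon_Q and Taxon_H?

Differing sites — 15:U/C; 18:C/A; 23:G/C; 25:C/G; 28:C/A; 31:G/C; 39:C/U; 44:C/G.
That gives 8 mismatches out of 44 aligned sites, so the Hamming distance is 8.

8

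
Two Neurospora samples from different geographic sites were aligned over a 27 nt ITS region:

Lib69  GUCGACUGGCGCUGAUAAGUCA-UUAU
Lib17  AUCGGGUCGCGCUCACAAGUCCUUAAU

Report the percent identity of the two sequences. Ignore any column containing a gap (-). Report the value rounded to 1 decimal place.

69.2%

Excluding the 1 gap column leaves 26 comparable sites.
Mismatches occur at site 1 (G↔A), site 5 (A↔G), site 6 (C↔G), site 8 (G↔C), site 14 (G↔C), site 16 (U↔C), site 22 (A↔C), site 25 (U↔A).
18 of the 26 comparable sites match, so the percent identity is 18/26 × 100 = 69.2%.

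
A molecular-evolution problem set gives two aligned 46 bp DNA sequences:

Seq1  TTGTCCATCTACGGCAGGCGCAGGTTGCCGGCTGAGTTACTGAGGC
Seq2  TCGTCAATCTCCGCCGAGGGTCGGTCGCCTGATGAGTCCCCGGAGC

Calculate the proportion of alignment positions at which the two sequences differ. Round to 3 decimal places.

The sequences differ at positions 2 (T/C), 6 (C/A), 11 (A/C), 14 (G/C), 16 (A/G), 17 (G/A), 19 (C/G), 21 (C/T), 22 (A/C), 26 (T/C), 30 (G/T), 32 (C/A), 38 (T/C), 39 (A/C), 41 (T/C), 43 (A/G), 44 (G/A).
There are 17 differences over 46 sites, so p = 17/46 = 0.370.

0.370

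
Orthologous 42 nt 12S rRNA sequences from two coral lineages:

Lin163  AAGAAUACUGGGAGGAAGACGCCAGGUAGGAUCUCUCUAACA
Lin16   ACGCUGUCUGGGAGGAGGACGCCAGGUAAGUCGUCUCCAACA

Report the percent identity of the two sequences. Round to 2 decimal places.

The sequences differ at positions 2 (A/C), 4 (A/C), 5 (A/U), 6 (U/G), 7 (A/U), 17 (A/G), 29 (G/A), 31 (A/U), 32 (U/C), 33 (C/G), 38 (U/C).
31 of the 42 sites match, so the percent identity is 31/42 × 100 = 73.81%.

73.81%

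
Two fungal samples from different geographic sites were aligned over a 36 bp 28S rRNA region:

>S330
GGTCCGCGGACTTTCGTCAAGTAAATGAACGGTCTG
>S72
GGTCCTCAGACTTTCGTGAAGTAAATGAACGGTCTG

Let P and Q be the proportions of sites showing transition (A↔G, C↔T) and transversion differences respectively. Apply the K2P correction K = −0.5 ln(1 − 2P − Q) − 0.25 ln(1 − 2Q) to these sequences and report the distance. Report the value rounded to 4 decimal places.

The sequences differ at positions 6 (G/T, transversion), 8 (G/A, transition), 18 (C/G, transversion).
Of the 3 differences, 1 transition and 2 transversions over 36 sites: P = 1/36 = 0.027778, Q = 2/36 = 0.055556.
d = −0.5·ln(0.888888) − 0.25·ln(0.888888) = −0.5·(-0.117784) − 0.25·(-0.117784) = 0.0883.

0.0883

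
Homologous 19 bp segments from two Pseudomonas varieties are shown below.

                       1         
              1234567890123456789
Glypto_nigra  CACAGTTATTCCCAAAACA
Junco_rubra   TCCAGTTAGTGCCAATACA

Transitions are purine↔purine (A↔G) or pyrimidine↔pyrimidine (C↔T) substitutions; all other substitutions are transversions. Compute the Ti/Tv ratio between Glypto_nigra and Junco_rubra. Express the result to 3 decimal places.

Differing sites — 1:C/T (Ti); 2:A/C (Tv); 9:T/G (Tv); 11:C/G (Tv); 16:A/T (Tv).
Of the 5 differences, 1 transition and 4 transversions, so Ti/Tv = 1/4 = 0.250.

0.250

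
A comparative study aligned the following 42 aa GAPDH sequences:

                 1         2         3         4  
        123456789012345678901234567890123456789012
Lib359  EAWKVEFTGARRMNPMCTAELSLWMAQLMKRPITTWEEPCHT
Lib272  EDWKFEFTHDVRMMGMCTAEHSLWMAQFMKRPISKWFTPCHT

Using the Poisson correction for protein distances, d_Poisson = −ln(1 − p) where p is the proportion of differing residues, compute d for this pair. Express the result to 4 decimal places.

0.3704

The sequences differ at positions 2 (A/D), 5 (V/F), 9 (G/H), 10 (A/D), 11 (R/V), 14 (N/M), 15 (P/G), 21 (L/H), 28 (L/F), 34 (T/S), 35 (T/K), 37 (E/F), 38 (E/T).
p = 13/42 = 0.309524.
d = −ln(1 − 0.309524) = −ln(0.690476) = 0.3704.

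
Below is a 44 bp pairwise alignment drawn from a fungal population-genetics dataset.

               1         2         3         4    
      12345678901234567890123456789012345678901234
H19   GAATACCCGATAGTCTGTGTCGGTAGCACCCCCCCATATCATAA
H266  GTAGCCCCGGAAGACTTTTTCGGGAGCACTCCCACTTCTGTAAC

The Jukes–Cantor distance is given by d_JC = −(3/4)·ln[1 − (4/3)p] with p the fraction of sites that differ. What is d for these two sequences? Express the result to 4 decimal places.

The sequences differ at positions 2 (A/T), 4 (T/G), 5 (A/C), 10 (A/G), 11 (T/A), 14 (T/A), 17 (G/T), 19 (G/T), 24 (T/G), 30 (C/T), 34 (C/A), 36 (A/T), 38 (A/C), 40 (C/G), 41 (A/T), 42 (T/A), 44 (A/C).
p = 17/44 = 0.386364.
d = −0.75 · ln(1 − (4/3)·0.386364) = −0.75 · ln(0.484848) = −0.75 · (-0.723920) = 0.5429.

0.5429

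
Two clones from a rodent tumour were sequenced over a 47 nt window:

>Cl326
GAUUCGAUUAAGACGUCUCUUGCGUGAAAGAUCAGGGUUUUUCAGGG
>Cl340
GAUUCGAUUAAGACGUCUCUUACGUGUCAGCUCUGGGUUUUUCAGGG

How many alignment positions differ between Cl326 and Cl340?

5

Differing sites — 22:G/A; 27:A/U; 28:A/C; 31:A/C; 34:A/U.
That gives 5 mismatches out of 47 aligned sites, so the Hamming distance is 5.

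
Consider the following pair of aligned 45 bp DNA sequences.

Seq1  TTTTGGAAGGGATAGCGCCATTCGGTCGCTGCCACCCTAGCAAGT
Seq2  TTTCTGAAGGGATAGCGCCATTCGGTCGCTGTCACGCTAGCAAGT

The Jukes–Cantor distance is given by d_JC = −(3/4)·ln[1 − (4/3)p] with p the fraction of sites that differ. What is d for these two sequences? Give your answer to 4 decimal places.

The sequences differ at positions 4 (T/C), 5 (G/T), 32 (C/T), 36 (C/G).
p = 4/45 = 0.088889.
d = −0.75 · ln(1 − (4/3)·0.088889) = −0.75 · ln(0.881481) = −0.75 · (-0.126152) = 0.0946.

0.0946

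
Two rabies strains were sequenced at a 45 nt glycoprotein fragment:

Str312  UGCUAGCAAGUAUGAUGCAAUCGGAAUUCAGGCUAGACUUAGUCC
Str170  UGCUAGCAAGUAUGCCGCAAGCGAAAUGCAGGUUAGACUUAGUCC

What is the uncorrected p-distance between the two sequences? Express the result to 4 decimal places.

0.1333

The sequences differ at positions 15 (A/C), 16 (U/C), 21 (U/G), 24 (G/A), 28 (U/G), 33 (C/U).
There are 6 differences over 45 sites, so p = 6/45 = 0.1333.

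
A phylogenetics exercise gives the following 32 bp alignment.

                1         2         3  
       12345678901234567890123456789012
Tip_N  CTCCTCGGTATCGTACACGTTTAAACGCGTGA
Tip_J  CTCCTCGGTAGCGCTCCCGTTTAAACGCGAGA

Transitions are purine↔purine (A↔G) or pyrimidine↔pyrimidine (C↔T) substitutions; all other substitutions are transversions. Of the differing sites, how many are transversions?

4

The sequences differ at positions 11 (T/G, transversion), 14 (T/C, transition), 15 (A/T, transversion), 17 (A/C, transversion), 30 (T/A, transversion).
Of the 5 differences, 1 transition and 4 transversions, so the answer is 4.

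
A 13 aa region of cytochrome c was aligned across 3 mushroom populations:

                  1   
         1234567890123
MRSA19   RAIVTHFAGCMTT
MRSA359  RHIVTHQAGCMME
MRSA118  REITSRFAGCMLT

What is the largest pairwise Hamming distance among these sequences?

Pairwise Hamming distances:
  MRSA19 vs MRSA359: 4
  MRSA19 vs MRSA118: 5
  MRSA359 vs MRSA118: 7
The largest is 7, between MRSA359 and MRSA118.

7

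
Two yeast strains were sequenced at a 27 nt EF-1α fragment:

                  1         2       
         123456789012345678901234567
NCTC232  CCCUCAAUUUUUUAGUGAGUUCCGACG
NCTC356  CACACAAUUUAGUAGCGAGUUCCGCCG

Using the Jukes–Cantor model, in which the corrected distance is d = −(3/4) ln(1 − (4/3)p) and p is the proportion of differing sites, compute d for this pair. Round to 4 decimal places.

0.2635

Differing sites — 2:C/A; 4:U/A; 11:U/A; 12:U/G; 16:U/C; 25:A/C.
p = 6/27 = 0.222222.
d = −0.75 · ln(1 − (4/3)·0.222222) = −0.75 · ln(0.703704) = −0.75 · (-0.351397) = 0.2635.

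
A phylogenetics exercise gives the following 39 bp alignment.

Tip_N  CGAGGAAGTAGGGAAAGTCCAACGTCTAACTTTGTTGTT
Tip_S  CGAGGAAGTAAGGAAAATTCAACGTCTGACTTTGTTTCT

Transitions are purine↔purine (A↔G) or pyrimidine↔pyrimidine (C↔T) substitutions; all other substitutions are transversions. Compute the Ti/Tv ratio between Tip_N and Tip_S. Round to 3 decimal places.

Mismatches occur at site 11 (G↔A, transition), site 17 (G↔A, transition), site 19 (C↔T, transition), site 28 (A↔G, transition), site 37 (G↔T, transversion), site 38 (T↔C, transition).
Of the 6 differences, 5 transitions and 1 transversion, so Ti/Tv = 5/1 = 5.000.

5.000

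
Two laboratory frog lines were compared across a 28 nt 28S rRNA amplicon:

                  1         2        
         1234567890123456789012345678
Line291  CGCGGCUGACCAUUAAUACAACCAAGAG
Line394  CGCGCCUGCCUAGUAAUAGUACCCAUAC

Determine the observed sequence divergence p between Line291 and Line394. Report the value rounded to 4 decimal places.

The sequences differ at positions 5 (G/C), 9 (A/C), 11 (C/U), 13 (U/G), 19 (C/G), 20 (A/U), 24 (A/C), 26 (G/U), 28 (G/C).
There are 9 differences over 28 sites, so p = 9/28 = 0.3214.

0.3214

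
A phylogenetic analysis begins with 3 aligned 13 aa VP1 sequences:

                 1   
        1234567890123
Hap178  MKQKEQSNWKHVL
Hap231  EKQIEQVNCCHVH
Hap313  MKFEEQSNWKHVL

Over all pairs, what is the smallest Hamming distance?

Pairwise Hamming distances:
  Hap178 vs Hap231: 6
  Hap178 vs Hap313: 2
  Hap231 vs Hap313: 7
The smallest is 2, between Hap178 and Hap313.

2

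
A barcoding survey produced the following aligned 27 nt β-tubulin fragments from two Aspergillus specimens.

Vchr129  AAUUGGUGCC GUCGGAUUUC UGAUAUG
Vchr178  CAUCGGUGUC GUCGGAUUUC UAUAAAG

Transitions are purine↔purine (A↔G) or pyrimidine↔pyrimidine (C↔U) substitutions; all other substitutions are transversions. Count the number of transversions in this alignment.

The sequences differ at positions 1 (A/C, transversion), 4 (U/C, transition), 9 (C/U, transition), 22 (G/A, transition), 23 (A/U, transversion), 24 (U/A, transversion), 26 (U/A, transversion).
Of the 7 differences, 3 transitions and 4 transversions, so the answer is 4.

4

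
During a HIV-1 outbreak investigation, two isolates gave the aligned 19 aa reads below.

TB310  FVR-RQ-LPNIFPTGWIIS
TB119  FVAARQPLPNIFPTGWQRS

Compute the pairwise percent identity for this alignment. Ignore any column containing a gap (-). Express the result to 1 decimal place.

82.4%

Excluding the 2 gap columns leaves 17 comparable sites.
Differing sites — 3:R/A; 17:I/Q; 18:I/R.
14 of the 17 comparable sites match, so the percent identity is 14/17 × 100 = 82.4%.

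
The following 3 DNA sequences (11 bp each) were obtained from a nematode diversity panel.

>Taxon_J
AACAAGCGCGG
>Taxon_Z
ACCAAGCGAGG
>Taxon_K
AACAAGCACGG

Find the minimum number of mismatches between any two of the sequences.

1

Pairwise Hamming distances:
  Taxon_J vs Taxon_Z: 2
  Taxon_J vs Taxon_K: 1
  Taxon_Z vs Taxon_K: 3
The smallest is 1, between Taxon_J and Taxon_K.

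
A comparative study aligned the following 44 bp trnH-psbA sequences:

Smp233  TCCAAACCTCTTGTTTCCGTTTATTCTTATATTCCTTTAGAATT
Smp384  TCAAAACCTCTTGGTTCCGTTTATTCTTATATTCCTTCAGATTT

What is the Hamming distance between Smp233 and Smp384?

The sequences differ at positions 3 (C/A), 14 (T/G), 38 (T/C), 42 (A/T).
That gives 4 mismatches out of 44 aligned sites, so the Hamming distance is 4.

4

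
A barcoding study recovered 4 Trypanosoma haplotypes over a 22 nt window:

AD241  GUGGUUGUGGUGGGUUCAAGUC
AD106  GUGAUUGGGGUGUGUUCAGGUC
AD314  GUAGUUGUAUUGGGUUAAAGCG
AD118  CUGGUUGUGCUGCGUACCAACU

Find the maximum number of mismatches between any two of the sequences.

Pairwise Hamming distances:
  AD241 vs AD106: 4
  AD241 vs AD314: 6
  AD241 vs AD118: 8
  AD106 vs AD314: 10
  AD106 vs AD118: 11
  AD314 vs AD118: 10
The largest is 11, between AD106 and AD118.

11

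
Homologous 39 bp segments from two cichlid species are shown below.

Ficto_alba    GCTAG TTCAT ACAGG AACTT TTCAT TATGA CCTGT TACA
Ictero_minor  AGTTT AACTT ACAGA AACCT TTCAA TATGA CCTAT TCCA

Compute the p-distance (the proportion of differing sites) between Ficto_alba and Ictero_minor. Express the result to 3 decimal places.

The sequences differ at positions 1 (G/A), 2 (C/G), 4 (A/T), 5 (G/T), 6 (T/A), 7 (T/A), 9 (A/T), 15 (G/A), 19 (T/C), 25 (T/A), 34 (G/A), 37 (A/C).
There are 12 differences over 39 sites, so p = 12/39 = 0.308.

0.308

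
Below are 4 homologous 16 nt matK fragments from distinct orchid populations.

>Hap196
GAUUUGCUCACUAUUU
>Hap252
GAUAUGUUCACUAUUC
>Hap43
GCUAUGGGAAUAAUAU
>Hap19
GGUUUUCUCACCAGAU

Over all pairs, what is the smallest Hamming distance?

Pairwise Hamming distances:
  Hap196 vs Hap252: 3
  Hap196 vs Hap43: 8
  Hap196 vs Hap19: 5
  Hap252 vs Hap43: 8
  Hap252 vs Hap19: 8
  Hap43 vs Hap19: 9
The smallest is 3, between Hap196 and Hap252.

3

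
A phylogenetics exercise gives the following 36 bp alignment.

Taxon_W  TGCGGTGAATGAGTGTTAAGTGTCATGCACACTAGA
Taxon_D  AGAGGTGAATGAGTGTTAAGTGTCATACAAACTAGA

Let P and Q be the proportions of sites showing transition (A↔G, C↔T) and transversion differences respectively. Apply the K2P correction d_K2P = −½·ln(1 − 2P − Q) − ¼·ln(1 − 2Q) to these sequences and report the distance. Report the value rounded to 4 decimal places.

Differing sites — 1:T/A (Tv); 3:C/A (Tv); 27:G/A (Ti); 30:C/A (Tv).
Of the 4 differences, 1 transition and 3 transversions over 36 sites: P = 1/36 = 0.027778, Q = 3/36 = 0.083333.
d = −0.5·ln(0.861111) − 0.25·ln(0.833334) = −0.5·(-0.149532) − 0.25·(-0.182321) = 0.1203.

0.1203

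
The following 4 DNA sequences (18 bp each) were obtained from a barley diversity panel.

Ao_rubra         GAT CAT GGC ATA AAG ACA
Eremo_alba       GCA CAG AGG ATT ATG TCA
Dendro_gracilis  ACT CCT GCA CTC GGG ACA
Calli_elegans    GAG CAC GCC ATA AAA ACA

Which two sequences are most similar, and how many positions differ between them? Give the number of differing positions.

4

Pairwise Hamming distances:
  Ao_rubra vs Eremo_alba: 8
  Ao_rubra vs Dendro_gracilis: 9
  Ao_rubra vs Calli_elegans: 4
  Eremo_alba vs Dendro_gracilis: 12
  Eremo_alba vs Calli_elegans: 10
  Dendro_gracilis vs Calli_elegans: 11
The smallest is 4, between Ao_rubra and Calli_elegans.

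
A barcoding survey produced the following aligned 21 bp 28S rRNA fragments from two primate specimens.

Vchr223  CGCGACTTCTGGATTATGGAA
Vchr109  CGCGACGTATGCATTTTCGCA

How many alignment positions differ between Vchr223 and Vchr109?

Differing sites — 7:T/G; 9:C/A; 12:G/C; 16:A/T; 18:G/C; 20:A/C.
That gives 6 mismatches out of 21 aligned sites, so the Hamming distance is 6.

6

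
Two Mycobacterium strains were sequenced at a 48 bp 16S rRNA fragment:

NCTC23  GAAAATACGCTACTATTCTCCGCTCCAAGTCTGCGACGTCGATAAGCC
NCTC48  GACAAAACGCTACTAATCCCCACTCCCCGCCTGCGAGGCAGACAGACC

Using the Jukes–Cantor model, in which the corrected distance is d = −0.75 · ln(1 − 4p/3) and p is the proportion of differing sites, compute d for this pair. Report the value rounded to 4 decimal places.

Differing sites — 3:A/C; 6:T/A; 16:T/A; 19:T/C; 22:G/A; 27:A/C; 28:A/C; 30:T/C; 37:C/G; 39:T/C; 40:C/A; 43:T/C; 45:A/G; 46:G/A.
p = 14/48 = 0.291667.
d = −0.75 · ln(1 − (4/3)·0.291667) = −0.75 · ln(0.611111) = −0.75 · (-0.492477) = 0.3694.

0.3694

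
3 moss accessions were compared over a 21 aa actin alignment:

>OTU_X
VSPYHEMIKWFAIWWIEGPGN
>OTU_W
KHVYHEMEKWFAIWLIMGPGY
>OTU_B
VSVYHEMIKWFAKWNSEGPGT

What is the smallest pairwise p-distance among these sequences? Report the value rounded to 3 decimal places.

0.238

Pairwise Hamming distances:
  OTU_X vs OTU_W: 7
  OTU_X vs OTU_B: 5
  OTU_W vs OTU_B: 8
The smallest is 5 mismatches, between OTU_X and OTU_B; p = 5/21 = 0.238.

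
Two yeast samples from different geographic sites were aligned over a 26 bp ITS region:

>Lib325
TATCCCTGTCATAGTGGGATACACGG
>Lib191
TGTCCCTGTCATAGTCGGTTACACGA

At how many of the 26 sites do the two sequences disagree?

4

Differing sites — 2:A/G; 16:G/C; 19:A/T; 26:G/A.
That gives 4 mismatches out of 26 aligned sites, so the Hamming distance is 4.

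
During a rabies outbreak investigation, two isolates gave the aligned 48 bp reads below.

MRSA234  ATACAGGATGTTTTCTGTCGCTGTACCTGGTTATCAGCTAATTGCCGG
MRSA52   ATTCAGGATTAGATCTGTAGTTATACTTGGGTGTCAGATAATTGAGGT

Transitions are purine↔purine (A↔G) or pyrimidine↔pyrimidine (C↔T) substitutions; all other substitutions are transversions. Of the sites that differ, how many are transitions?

4

Mismatches occur at site 3 (A↔T, transversion), site 10 (G↔T, transversion), site 11 (T↔A, transversion), site 12 (T↔G, transversion), site 13 (T↔A, transversion), site 19 (C↔A, transversion), site 21 (C↔T, transition), site 23 (G↔A, transition), site 27 (C↔T, transition), site 31 (T↔G, transversion), site 33 (A↔G, transition), site 38 (C↔A, transversion), site 45 (C↔A, transversion), site 46 (C↔G, transversion), site 48 (G↔T, transversion).
Of the 15 differences, 4 transitions and 11 transversions, so the answer is 4.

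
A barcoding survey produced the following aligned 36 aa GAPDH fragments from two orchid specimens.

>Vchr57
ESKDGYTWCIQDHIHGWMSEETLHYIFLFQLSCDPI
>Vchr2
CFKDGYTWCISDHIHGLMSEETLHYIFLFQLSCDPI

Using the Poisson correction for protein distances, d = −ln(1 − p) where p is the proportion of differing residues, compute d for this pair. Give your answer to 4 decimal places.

The sequences differ at positions 1 (E/C), 2 (S/F), 11 (Q/S), 17 (W/L).
p = 4/36 = 0.111111.
d = −ln(1 − 0.111111) = −ln(0.888889) = 0.1178.

0.1178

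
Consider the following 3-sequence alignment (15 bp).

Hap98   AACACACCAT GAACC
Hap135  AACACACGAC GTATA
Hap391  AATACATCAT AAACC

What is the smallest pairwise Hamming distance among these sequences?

Pairwise Hamming distances:
  Hap98 vs Hap135: 5
  Hap98 vs Hap391: 3
  Hap135 vs Hap391: 8
The smallest is 3, between Hap98 and Hap391.

3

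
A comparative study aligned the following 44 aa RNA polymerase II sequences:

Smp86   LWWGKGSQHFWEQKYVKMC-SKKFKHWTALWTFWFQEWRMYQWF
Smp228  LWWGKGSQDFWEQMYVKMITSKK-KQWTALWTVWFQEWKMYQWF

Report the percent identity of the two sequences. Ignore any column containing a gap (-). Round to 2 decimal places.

85.71%

Excluding the 2 gap columns leaves 42 comparable sites.
Mismatches occur at site 9 (H→D), site 14 (K→M), site 19 (C→I), site 26 (H→Q), site 33 (F→V), site 39 (R→K).
36 of the 42 comparable sites match, so the percent identity is 36/42 × 100 = 85.71%.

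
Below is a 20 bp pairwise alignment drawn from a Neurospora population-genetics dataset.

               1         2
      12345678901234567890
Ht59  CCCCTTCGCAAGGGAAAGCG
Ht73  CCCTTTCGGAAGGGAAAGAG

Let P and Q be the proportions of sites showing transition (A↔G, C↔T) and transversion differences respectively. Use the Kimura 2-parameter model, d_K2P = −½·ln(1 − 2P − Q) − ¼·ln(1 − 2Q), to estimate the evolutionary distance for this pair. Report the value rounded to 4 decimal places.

The sequences differ at positions 4 (C/T, transition), 9 (C/G, transversion), 19 (C/A, transversion).
Of the 3 differences, 1 transition and 2 transversions over 20 sites: P = 1/20 = 0.050000, Q = 2/20 = 0.100000.
d = −0.5·ln(0.800000) − 0.25·ln(0.800000) = −0.5·(-0.223144) − 0.25·(-0.223144) = 0.1674.

0.1674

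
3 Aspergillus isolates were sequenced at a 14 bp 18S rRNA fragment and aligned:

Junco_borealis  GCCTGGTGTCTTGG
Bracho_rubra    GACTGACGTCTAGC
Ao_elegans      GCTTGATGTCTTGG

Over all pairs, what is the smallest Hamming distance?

2

Pairwise Hamming distances:
  Junco_borealis vs Bracho_rubra: 5
  Junco_borealis vs Ao_elegans: 2
  Bracho_rubra vs Ao_elegans: 5
The smallest is 2, between Junco_borealis and Ao_elegans.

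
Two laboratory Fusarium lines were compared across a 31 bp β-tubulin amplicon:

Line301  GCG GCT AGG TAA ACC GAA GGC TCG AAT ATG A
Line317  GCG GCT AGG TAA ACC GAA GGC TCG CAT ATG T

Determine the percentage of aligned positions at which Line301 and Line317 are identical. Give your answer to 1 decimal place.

93.5%

Mismatches occur at site 25 (A↔C), site 31 (A↔T).
29 of the 31 sites match, so the percent identity is 29/31 × 100 = 93.5%.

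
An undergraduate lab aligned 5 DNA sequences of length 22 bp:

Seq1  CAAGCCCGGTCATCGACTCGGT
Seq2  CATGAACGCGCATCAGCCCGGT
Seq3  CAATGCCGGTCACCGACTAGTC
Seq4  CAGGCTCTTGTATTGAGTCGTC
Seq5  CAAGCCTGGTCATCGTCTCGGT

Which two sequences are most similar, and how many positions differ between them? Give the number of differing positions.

2

Pairwise Hamming distances:
  Seq1 vs Seq2: 8
  Seq1 vs Seq3: 6
  Seq1 vs Seq4: 10
  Seq1 vs Seq5: 2
  Seq2 vs Seq3: 13
  Seq2 vs Seq4: 13
  Seq2 vs Seq5: 9
  Seq3 vs Seq4: 12
  Seq3 vs Seq5: 8
  Seq4 vs Seq5: 12
The smallest is 2, between Seq1 and Seq5.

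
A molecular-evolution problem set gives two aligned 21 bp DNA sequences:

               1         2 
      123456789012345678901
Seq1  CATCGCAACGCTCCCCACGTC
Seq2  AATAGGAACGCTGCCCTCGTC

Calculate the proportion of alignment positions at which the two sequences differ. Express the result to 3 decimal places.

0.238

Differing sites — 1:C/A; 4:C/A; 6:C/G; 13:C/G; 17:A/T.
There are 5 differences over 21 sites, so p = 5/21 = 0.238.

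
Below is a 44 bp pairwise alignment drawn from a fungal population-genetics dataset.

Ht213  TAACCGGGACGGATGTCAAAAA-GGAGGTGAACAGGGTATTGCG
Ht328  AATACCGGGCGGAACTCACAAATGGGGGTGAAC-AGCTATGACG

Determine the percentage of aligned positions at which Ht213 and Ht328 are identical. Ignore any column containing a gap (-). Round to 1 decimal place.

Excluding the 2 gap columns leaves 42 comparable sites.
Mismatches occur at site 1 (T/A), site 3 (A/T), site 4 (C/A), site 6 (G/C), site 9 (A/G), site 14 (T/A), site 15 (G/C), site 19 (A/C), site 26 (A/G), site 35 (G/A), site 37 (G/C), site 41 (T/G), site 42 (G/A).
29 of the 42 comparable sites match, so the percent identity is 29/42 × 100 = 69.0%.

69.0%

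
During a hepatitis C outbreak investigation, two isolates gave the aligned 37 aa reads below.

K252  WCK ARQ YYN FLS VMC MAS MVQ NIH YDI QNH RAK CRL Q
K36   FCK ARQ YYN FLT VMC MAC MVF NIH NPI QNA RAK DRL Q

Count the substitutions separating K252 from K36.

8

The sequences differ at positions 1 (W/F), 12 (S/T), 18 (S/C), 21 (Q/F), 25 (Y/N), 26 (D/P), 30 (H/A), 34 (C/D).
That gives 8 mismatches out of 37 aligned sites, so the Hamming distance is 8.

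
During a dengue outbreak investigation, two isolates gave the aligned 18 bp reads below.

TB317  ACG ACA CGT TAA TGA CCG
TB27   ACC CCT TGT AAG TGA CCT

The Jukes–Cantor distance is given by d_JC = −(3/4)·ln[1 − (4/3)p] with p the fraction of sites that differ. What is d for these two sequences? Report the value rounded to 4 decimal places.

0.5482

The sequences differ at positions 3 (G/C), 4 (A/C), 6 (A/T), 7 (C/T), 10 (T/A), 12 (A/G), 18 (G/T).
p = 7/18 = 0.388889.
d = −0.75 · ln(1 − (4/3)·0.388889) = −0.75 · ln(0.481481) = −0.75 · (-0.730889) = 0.5482.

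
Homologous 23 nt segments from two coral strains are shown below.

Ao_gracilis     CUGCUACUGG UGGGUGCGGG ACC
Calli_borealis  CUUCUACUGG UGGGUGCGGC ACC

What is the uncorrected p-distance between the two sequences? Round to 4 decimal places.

0.0870

Differing sites — 3:G/U; 20:G/C.
There are 2 differences over 23 sites, so p = 2/23 = 0.0870.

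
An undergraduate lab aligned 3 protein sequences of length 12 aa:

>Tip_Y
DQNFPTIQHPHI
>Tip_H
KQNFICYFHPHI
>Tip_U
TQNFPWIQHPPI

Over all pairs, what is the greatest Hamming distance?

6

Pairwise Hamming distances:
  Tip_Y vs Tip_H: 5
  Tip_Y vs Tip_U: 3
  Tip_H vs Tip_U: 6
The largest is 6, between Tip_H and Tip_U.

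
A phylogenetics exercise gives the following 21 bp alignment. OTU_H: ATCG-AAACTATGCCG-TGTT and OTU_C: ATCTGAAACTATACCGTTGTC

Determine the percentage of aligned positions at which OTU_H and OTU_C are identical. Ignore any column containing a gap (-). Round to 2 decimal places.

Excluding the 2 gap columns leaves 19 comparable sites.
The sequences differ at positions 4 (G/T), 13 (G/A), 21 (T/C).
16 of the 19 comparable sites match, so the percent identity is 16/19 × 100 = 84.21%.

84.21%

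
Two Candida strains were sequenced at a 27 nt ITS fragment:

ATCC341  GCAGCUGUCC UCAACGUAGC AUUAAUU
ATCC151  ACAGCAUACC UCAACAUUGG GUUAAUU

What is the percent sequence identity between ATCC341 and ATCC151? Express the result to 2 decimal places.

70.37%

The sequences differ at positions 1 (G/A), 6 (U/A), 7 (G/U), 8 (U/A), 16 (G/A), 18 (A/U), 20 (C/G), 21 (A/G).
19 of the 27 sites match, so the percent identity is 19/27 × 100 = 70.37%.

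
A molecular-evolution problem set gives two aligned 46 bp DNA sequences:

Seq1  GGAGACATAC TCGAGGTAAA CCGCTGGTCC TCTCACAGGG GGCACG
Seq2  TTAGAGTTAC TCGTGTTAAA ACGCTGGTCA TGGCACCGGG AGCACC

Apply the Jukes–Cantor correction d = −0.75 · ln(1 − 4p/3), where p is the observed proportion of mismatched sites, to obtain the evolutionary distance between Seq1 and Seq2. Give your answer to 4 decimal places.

0.3547

The sequences differ at positions 1 (G/T), 2 (G/T), 6 (C/G), 7 (A/T), 14 (A/T), 16 (G/T), 21 (C/A), 30 (C/A), 32 (C/G), 33 (T/G), 37 (A/C), 41 (G/A), 46 (G/C).
p = 13/46 = 0.282609.
d = −0.75 · ln(1 − (4/3)·0.282609) = −0.75 · ln(0.623188) = −0.75 · (-0.472907) = 0.3547.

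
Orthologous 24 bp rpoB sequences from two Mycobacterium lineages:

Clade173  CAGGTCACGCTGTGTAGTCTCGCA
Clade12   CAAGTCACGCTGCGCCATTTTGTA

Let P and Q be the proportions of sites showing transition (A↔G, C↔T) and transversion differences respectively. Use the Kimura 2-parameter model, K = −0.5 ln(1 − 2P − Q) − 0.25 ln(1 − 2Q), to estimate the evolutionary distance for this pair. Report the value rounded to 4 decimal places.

0.5122

Differing sites — 3:G/A (Ti); 13:T/C (Ti); 15:T/C (Ti); 16:A/C (Tv); 17:G/A (Ti); 19:C/T (Ti); 21:C/T (Ti); 23:C/T (Ti).
Of the 8 differences, 7 transitions and 1 transversion over 24 sites: P = 7/24 = 0.291667, Q = 1/24 = 0.041667.
d = −0.5·ln(0.374999) − 0.25·ln(0.916666) = −0.5·(-0.980832) − 0.25·(-0.087012) = 0.5122.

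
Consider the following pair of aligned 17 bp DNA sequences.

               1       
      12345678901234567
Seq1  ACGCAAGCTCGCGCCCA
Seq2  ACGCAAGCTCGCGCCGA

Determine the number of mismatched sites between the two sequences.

The sequences differ at position 16 (C/G).
That gives 1 mismatch out of 17 aligned sites, so the Hamming distance is 1.

1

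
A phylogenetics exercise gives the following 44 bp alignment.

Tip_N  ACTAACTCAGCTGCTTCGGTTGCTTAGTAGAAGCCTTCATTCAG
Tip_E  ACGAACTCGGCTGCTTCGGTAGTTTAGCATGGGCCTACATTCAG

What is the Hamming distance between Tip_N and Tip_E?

Differing sites — 3:T/G; 9:A/G; 21:T/A; 23:C/T; 28:T/C; 30:G/T; 31:A/G; 32:A/G; 37:T/A.
That gives 9 mismatches out of 44 aligned sites, so the Hamming distance is 9.

9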